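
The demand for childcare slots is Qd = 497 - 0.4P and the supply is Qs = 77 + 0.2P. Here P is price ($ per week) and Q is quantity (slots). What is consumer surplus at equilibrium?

Consumer surplus = 58861.25

At equilibrium Qd = Qs, so 497 - 0.4P = 77 + 0.2P; collecting terms, 420 = 0.6P and P* = 700.
Substitute back: Q* = 497 - 0.4(700) = 217.
Demand choke price (Qd = 0): P = 497/0.4 = 1242.5. Consumer surplus = ½ × (1242.5 - 700) × 217 = 58861.25.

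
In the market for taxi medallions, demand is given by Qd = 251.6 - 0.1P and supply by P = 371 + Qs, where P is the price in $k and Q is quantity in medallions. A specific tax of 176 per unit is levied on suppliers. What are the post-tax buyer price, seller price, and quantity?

P_b = 726, P_s = 550, Q = 179

In direct form, Qs = -371 + P.
Suppliers keep P_s = P_b - 176 per unit, so supply in terms of the buyer price is Qs = -547 + P_b.
Market clearing requires 251.6 - 0.1P_b = -547 + P_b; hence 798.6 = 1.1P_b and P_b = 726.
Then P_s = 726 - 176 = 550 and Q = 251.6 - 0.1(726) = 179.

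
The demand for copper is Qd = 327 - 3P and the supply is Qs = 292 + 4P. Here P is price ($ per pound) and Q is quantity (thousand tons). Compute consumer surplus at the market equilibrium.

Equating demand and supply, 327 - 3P = 292 + 4P gives 7P = 35, so P* = 5.
From the demand curve, Q* = 327 - 3(5) = 312.
Demand choke price (Qd = 0): P = 327/3 = 109. Consumer surplus = ½ × (109 - 5) × 312 = 16224.

Consumer surplus = 16224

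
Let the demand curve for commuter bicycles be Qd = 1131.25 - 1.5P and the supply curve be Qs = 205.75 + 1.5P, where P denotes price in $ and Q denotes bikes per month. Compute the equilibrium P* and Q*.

P* = 308.5, Q* = 668.5

The market clears where 1131.25 - 1.5P = 205.75 + 1.5P. Rearranging, 3P = 925.5, hence P* = 308.5.
Substitute back: Q* = 1131.25 - 1.5(308.5) = 668.5.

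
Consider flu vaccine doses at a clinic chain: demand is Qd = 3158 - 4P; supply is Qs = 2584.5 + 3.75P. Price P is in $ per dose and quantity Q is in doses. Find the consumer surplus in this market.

Consumer surplus = 1023880.5

At equilibrium Qd = Qs, so 3158 - 4P = 2584.5 + 3.75P; collecting terms, 573.5 = 7.75P and P* = 74.
Plugging P* into demand: Q* = 3158 - 4(74) = 2862.
Demand choke price (Qd = 0): P = 3158/4 = 789.5. Consumer surplus = ½ × (789.5 - 74) × 2862 = 1023880.5.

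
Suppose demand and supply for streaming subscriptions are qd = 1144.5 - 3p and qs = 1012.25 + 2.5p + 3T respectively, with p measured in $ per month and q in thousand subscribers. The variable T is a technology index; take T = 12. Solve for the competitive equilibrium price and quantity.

p* = 17.5, q* = 1092

With T = 12, supply is qs = 1048.25 + 2.5p.
The market clears where 1144.5 - 3p = 1048.25 + 2.5p. Rearranging, 5.5p = 96.25, hence p* = 17.5.
Plugging p* into demand: q* = 1144.5 - 3(17.5) = 1092.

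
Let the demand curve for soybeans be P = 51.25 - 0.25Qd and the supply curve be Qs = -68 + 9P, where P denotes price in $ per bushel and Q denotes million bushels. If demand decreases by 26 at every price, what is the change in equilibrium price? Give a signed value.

Rewriting in direct form: Qd = 205 - 4P.
Set Qd = Qs: 205 - 4P = -68 + 9P, so 273 = 13P and P* = 21.
From the demand curve, Q* = 205 - 4(21) = 121.
After the shift, demand is Qd = 179 - 4P.
Re-solving, 13P = 247 gives P = 19 and Q = 103.
ΔP = 19 - 21 = -2.

ΔP = -2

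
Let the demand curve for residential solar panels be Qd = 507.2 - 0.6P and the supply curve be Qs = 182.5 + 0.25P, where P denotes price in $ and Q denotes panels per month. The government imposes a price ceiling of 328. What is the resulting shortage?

Shortage = 45.9

With P fixed at 328, quantity demanded is 310.4 and quantity supplied is 264.5.
Shortage = Qd - Qs = 310.4 - 264.5 = 45.9.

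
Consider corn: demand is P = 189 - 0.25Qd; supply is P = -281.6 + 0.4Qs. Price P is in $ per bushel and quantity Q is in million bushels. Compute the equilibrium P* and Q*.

P* = 8, Q* = 724

Inverting to quantity form: Qd = 756 - 4P and Qs = 704 + 2.5P.
At equilibrium Qd = Qs, so 756 - 4P = 704 + 2.5P; collecting terms, 52 = 6.5P and P* = 8.
Plugging P* into demand: Q* = 756 - 4(8) = 724.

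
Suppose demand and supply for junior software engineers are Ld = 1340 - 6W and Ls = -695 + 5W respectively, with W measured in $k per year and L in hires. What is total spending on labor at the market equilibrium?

Total spending on labor = 42550

Set Ld = Ls: 1340 - 6W = -695 + 5W, so 2035 = 11W and W* = 185.
Substitute back: L* = 1340 - 6(185) = 230.
Total spending on labor = W* × L* = 185 × 230 = 42550.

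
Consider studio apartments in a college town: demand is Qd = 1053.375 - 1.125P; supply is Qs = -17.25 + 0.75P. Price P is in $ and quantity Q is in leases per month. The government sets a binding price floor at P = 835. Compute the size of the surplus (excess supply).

Evaluating both curves at the floor price 835 gives Qd = 114, Qs = 609.
Surplus = Qs - Qd = 609 - 114 = 495.

Surplus = 495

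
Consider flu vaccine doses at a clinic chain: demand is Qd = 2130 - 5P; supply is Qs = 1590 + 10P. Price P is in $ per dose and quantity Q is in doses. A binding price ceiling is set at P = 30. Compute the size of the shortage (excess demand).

Shortage = 90

Evaluating both curves at the ceiling price 30 gives Qd = 1980, Qs = 1890.
Shortage = Qd - Qs = 1980 - 1890 = 90.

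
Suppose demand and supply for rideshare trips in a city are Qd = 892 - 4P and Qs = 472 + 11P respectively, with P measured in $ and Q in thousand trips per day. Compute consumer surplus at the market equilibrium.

Set Qd = Qs: 892 - 4P = 472 + 11P, so 420 = 15P and P* = 28.
Then Q* = 892 - 4(28) = 780.
Demand choke price (Qd = 0): P = 892/4 = 223. Consumer surplus = ½ × (223 - 28) × 780 = 76050.

Consumer surplus = 76050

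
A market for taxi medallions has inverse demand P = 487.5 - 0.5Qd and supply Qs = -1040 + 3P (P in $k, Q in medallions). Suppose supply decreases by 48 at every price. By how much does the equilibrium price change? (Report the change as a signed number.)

Rewriting in direct form: Qd = 975 - 2P.
Equating demand and supply, 975 - 2P = -1040 + 3P gives 5P = 2015, so P* = 403.
Plugging P* into demand: Q* = 975 - 2(403) = 169.
After the shift, supply is Qs = -1088 + 3P.
New equilibrium: 2063 = 5P, so P = 412.6 and Q = 149.8.
ΔP = 412.6 - 403 = 9.6.

ΔP = 9.6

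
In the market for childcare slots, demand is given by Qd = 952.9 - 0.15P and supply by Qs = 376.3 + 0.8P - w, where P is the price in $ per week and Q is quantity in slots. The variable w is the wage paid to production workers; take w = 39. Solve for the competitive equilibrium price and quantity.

P* = 648, Q* = 855.7

With w = 39, supply is Qs = 337.3 + 0.8P.
Equating demand and supply, 952.9 - 0.15P = 337.3 + 0.8P gives 0.95P = 615.6, so P* = 648.
Substitute back: Q* = 952.9 - 0.15(648) = 855.7.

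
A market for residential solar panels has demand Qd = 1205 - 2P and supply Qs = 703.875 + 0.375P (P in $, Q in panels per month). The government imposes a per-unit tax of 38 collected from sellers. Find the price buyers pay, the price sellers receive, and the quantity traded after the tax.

P_b = 217, P_s = 179, Q = 771

Sellers keep P_s = P_b - 38 per unit, so supply in terms of the buyer price is Qs = 689.625 + 0.375P_b.
Market clearing requires 1205 - 2P_b = 689.625 + 0.375P_b; hence 515.375 = 2.375P_b and P_b = 217.
Then P_s = 217 - 38 = 179 and Q = 1205 - 2(217) = 771.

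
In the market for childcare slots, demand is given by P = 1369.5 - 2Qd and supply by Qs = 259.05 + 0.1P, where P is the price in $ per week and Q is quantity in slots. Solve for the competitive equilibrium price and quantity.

Rewriting in direct form: Qd = 684.75 - 0.5P.
Set Qd = Qs: 684.75 - 0.5P = 259.05 + 0.1P, so 425.7 = 0.6P and P* = 709.5.
Then Q* = 684.75 - 0.5(709.5) = 330.

P* = 709.5, Q* = 330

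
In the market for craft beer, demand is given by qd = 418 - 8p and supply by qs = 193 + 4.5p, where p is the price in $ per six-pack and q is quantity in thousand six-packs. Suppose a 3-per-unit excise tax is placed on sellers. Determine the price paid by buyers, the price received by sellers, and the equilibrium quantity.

p_b = 19.08, p_s = 16.08, q = 265.36

With a tax of 3 on sellers, they supply based on the net price p_s = p_b - 3, so qs = 179.5 + 4.5p_b.
Equate demand and the shifted supply: 418 - 8p_b = 179.5 + 4.5p_b, giving 12.5p_b = 238.5, so p_b = 19.08.
Then p_s = 19.08 - 3 = 16.08 and q = 418 - 8(19.08) = 265.36.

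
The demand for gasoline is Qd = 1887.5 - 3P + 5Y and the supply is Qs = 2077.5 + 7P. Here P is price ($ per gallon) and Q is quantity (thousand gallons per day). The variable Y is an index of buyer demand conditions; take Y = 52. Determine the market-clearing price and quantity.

With Y = 52, demand is Qd = 2147.5 - 3P.
At equilibrium Qd = Qs, so 2147.5 - 3P = 2077.5 + 7P; collecting terms, 70 = 10P and P* = 7.
From the demand curve, Q* = 2147.5 - 3(7) = 2126.5.

P* = 7, Q* = 2126.5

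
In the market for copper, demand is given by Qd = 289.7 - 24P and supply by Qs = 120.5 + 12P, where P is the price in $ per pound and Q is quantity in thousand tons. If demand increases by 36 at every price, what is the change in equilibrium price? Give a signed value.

ΔP = 1

Set Qd = Qs: 289.7 - 24P = 120.5 + 12P, so 169.2 = 36P and P* = 4.7.
Then Q* = 289.7 - 24(4.7) = 176.9.
After the shift, demand is Qd = 325.7 - 24P.
The new intersection has 205.2 = 36P, i.e. P = 5.7, Q = 188.9.
ΔP = 5.7 - 4.7 = 1.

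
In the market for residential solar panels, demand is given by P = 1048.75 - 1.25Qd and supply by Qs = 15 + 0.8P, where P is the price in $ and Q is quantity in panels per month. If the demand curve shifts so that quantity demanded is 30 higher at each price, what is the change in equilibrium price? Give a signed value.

Inverting to quantity form: Qd = 839 - 0.8P.
Set Qd = Qs: 839 - 0.8P = 15 + 0.8P, so 824 = 1.6P and P* = 515.
From the demand curve, Q* = 839 - 0.8(515) = 427.
After the shift, demand is Qd = 869 - 0.8P.
New equilibrium: 854 = 1.6P, so P = 533.75 and Q = 442.
ΔP = 533.75 - 515 = 18.75.

ΔP = 18.75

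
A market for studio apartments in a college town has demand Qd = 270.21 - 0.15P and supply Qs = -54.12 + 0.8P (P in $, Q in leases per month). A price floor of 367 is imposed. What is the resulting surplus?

With P fixed at 367, quantity demanded is 215.16 and quantity supplied is 239.48.
Surplus = Qs - Qd = 239.48 - 215.16 = 24.32.

Surplus = 24.32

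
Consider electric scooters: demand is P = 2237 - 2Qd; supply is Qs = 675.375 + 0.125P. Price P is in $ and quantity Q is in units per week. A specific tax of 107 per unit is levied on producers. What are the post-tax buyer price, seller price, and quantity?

Inverting to quantity form: Qd = 1118.5 - 0.5P.
Producers keep P_s = P_b - 107 per unit, so supply in terms of the buyer price is Qs = 662 + 0.125P_b.
Set Qd = Qs: 1118.5 - 0.5P_b = 662 + 0.125P_b, so 456.5 = 0.625P_b and P_b = 730.4.
So P_s = 623.4 and the quantity traded is Q = 1118.5 - 0.5(730.4) = 753.3.

P_b = 730.4, P_s = 623.4, Q = 753.3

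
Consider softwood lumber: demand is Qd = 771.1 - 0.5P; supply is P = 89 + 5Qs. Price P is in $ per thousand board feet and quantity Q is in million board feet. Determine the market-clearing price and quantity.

Solving each curve for Q: Qs = -17.8 + 0.2P.
At equilibrium Qd = Qs, so 771.1 - 0.5P = -17.8 + 0.2P; collecting terms, 788.9 = 0.7P and P* = 1127.
Plugging P* into demand: Q* = 771.1 - 0.5(1127) = 207.6.

P* = 1127, Q* = 207.6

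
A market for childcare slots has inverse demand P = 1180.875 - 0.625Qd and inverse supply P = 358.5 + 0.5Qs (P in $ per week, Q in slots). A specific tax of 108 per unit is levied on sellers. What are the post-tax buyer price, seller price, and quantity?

P_b = 784, P_s = 676, Q = 635

Solving each curve for Q: Qd = 1889.4 - 1.6P and Qs = -717 + 2P.
With a tax of 108 on sellers, they supply based on the net price P_s = P_b - 108, so Qs = -933 + 2P_b.
Equate demand and the shifted supply: 1889.4 - 1.6P_b = -933 + 2P_b, giving 3.6P_b = 2822.4, so P_b = 784.
Then P_s = 784 - 108 = 676 and Q = 1889.4 - 1.6(784) = 635.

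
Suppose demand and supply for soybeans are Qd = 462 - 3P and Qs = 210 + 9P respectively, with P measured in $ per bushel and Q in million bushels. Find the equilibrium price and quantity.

Equating demand and supply, 462 - 3P = 210 + 9P gives 12P = 252, so P* = 21.
From the demand curve, Q* = 462 - 3(21) = 399.

P* = 21, Q* = 399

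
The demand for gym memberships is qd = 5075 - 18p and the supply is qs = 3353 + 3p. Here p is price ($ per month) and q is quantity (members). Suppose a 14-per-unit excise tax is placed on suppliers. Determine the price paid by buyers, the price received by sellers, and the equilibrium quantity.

p_b = 84, p_s = 70, q = 3563

With a tax of 14 on suppliers, they supply based on the net price p_s = p_b - 14, so qs = 3311 + 3p_b.
Equate demand and the shifted supply: 5075 - 18p_b = 3311 + 3p_b, giving 21p_b = 1764, so p_b = 84.
Then p_s = 84 - 14 = 70 and q = 5075 - 18(84) = 3563.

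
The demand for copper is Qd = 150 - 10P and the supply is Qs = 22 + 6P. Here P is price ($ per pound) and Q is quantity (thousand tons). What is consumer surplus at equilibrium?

The market clears where 150 - 10P = 22 + 6P. Rearranging, 16P = 128, hence P* = 8.
Substitute back: Q* = 150 - 10(8) = 70.
Demand choke price (Qd = 0): P = 150/10 = 15. Consumer surplus = ½ × (15 - 8) × 70 = 245.

Consumer surplus = 245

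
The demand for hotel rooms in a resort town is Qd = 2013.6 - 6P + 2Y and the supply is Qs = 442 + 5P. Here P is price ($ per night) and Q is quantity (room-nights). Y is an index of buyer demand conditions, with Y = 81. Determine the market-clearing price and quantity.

P* = 157.6, Q* = 1230

With Y = 81, demand is Qd = 2175.6 - 6P.
The market clears where 2175.6 - 6P = 442 + 5P. Rearranging, 11P = 1733.6, hence P* = 157.6.
Plugging P* into demand: Q* = 2175.6 - 6(157.6) = 1230.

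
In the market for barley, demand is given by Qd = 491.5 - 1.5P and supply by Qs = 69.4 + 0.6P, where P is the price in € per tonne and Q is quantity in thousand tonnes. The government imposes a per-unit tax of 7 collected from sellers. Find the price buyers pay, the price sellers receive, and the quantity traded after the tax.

Sellers keep P_s = P_b - 7 per unit, so supply in terms of the buyer price is Qs = 65.2 + 0.6P_b.
Set Qd = Qs: 491.5 - 1.5P_b = 65.2 + 0.6P_b, so 426.3 = 2.1P_b and P_b = 203.
Then P_s = 203 - 7 = 196 and Q = 491.5 - 1.5(203) = 187.

P_b = 203, P_s = 196, Q = 187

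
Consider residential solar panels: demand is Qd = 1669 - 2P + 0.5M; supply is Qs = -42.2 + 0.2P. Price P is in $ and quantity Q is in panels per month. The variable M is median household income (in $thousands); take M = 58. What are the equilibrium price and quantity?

With M = 58, demand is Qd = 1698 - 2P.
The market clears where 1698 - 2P = -42.2 + 0.2P. Rearranging, 2.2P = 1740.2, hence P* = 791.
From the demand curve, Q* = 1698 - 2(791) = 116.

P* = 791, Q* = 116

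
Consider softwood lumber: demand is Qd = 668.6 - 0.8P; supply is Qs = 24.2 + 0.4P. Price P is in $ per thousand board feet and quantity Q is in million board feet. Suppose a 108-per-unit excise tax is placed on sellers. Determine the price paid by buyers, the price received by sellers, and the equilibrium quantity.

With a tax of 108 on sellers, they supply based on the net price P_s = P_b - 108, so Qs = -19 + 0.4P_b.
Set Qd = Qs: 668.6 - 0.8P_b = -19 + 0.4P_b, so 687.6 = 1.2P_b and P_b = 573.
So P_s = 465 and the quantity traded is Q = 668.6 - 0.8(573) = 210.2.

P_b = 573, P_s = 465, Q = 210.2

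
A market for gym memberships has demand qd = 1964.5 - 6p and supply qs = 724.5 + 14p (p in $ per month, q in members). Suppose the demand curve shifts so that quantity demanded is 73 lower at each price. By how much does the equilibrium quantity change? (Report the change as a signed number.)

Δq = -51.1

Set qd = qs: 1964.5 - 6p = 724.5 + 14p, so 1240 = 20p and p* = 62.
Plugging p* into demand: q* = 1964.5 - 6(62) = 1592.5.
After the shift, demand is qd = 1891.5 - 6p.
Re-solving, 20p = 1167 gives p = 58.35 and q = 1541.4.
Δq = 1541.4 - 1592.5 = -51.1.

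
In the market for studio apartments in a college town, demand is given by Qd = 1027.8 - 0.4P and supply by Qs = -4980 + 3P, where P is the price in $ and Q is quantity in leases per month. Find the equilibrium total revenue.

Total revenue = 567207

At equilibrium Qd = Qs, so 1027.8 - 0.4P = -4980 + 3P; collecting terms, 6007.8 = 3.4P and P* = 1767.
Substitute back: Q* = 1027.8 - 0.4(1767) = 321.
Total revenue = P* × Q* = 1767 × 321 = 567207.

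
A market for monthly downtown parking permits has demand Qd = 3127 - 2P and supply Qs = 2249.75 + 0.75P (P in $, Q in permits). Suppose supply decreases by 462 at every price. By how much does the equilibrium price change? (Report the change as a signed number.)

ΔP = 168

The market clears where 3127 - 2P = 2249.75 + 0.75P. Rearranging, 2.75P = 877.25, hence P* = 319.
Substitute back: Q* = 3127 - 2(319) = 2489.
After the shift, supply is Qs = 1787.75 + 0.75P.
The new intersection has 1339.25 = 2.75P, i.e. P = 487, Q = 2153.
ΔP = 487 - 319 = 168.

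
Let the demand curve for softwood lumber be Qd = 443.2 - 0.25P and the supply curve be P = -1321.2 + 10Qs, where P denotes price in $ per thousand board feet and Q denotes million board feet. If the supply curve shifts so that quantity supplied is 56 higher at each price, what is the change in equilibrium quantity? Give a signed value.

ΔQ = 40

Inverting to quantity form: Qs = 132.12 + 0.1P.
Equating demand and supply, 443.2 - 0.25P = 132.12 + 0.1P gives 0.35P = 311.08, so P* = 888.8.
Substitute back: Q* = 443.2 - 0.25(888.8) = 221.
After the shift, supply is Qs = 188.12 + 0.1P.
New equilibrium: 255.08 = 0.35P, so P = 728.8 and Q = 261.
ΔQ = 261 - 221 = 40.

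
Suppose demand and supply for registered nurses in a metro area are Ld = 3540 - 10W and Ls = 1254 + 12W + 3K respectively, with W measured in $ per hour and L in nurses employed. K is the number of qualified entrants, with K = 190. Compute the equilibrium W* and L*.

With K = 190, supply is Ls = 1824 + 12W.
Set Ld = Ls: 3540 - 10W = 1824 + 12W, so 1716 = 22W and W* = 78.
From the demand curve, L* = 3540 - 10(78) = 2760.

W* = 78, L* = 2760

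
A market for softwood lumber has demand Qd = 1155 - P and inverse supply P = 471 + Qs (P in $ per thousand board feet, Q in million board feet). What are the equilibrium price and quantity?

Solving each curve for Q: Qs = -471 + P.
Set Qd = Qs: 1155 - P = -471 + P, so 1626 = 2P and P* = 813.
From the demand curve, Q* = 1155 - 813 = 342.

P* = 813, Q* = 342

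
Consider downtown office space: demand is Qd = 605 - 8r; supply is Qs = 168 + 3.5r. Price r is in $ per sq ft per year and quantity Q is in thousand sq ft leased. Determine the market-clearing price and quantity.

r* = 38, Q* = 301

At equilibrium Qd = Qs, so 605 - 8r = 168 + 3.5r; collecting terms, 437 = 11.5r and r* = 38.
Plugging r* into demand: Q* = 605 - 8(38) = 301.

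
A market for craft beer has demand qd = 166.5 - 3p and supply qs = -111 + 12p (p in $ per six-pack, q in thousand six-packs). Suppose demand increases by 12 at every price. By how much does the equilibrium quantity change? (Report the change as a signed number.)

Δq = 9.6

At equilibrium qd = qs, so 166.5 - 3p = -111 + 12p; collecting terms, 277.5 = 15p and p* = 18.5.
Plugging p* into demand: q* = 166.5 - 3(18.5) = 111.
After the shift, demand is qd = 178.5 - 3p.
New equilibrium: 289.5 = 15p, so p = 19.3 and q = 120.6.
Δq = 120.6 - 111 = 9.6.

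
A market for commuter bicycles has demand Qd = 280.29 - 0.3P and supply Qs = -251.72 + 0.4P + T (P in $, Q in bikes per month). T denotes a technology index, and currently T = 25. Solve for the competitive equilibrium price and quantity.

With T = 25, supply is Qs = -226.72 + 0.4P.
At equilibrium Qd = Qs, so 280.29 - 0.3P = -226.72 + 0.4P; collecting terms, 507.01 = 0.7P and P* = 724.3.
From the demand curve, Q* = 280.29 - 0.3(724.3) = 63.

P* = 724.3, Q* = 63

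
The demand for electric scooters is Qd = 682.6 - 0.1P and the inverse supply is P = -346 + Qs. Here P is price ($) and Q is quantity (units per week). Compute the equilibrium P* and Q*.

P* = 306, Q* = 652

Inverting to quantity form: Qs = 346 + P.
At equilibrium Qd = Qs, so 682.6 - 0.1P = 346 + P; collecting terms, 336.6 = 1.1P and P* = 306.
From the demand curve, Q* = 682.6 - 0.1(306) = 652.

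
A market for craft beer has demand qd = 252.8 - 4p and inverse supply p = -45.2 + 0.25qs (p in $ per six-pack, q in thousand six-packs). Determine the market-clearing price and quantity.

Rewriting in direct form: qs = 180.8 + 4p.
Set qd = qs: 252.8 - 4p = 180.8 + 4p, so 72 = 8p and p* = 9.
Plugging p* into demand: q* = 252.8 - 4(9) = 216.8.

p* = 9, q* = 216.8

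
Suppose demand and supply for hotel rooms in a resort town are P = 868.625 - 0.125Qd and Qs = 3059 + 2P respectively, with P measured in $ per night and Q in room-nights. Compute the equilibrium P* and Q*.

Inverting to quantity form: Qd = 6949 - 8P.
Equating demand and supply, 6949 - 8P = 3059 + 2P gives 10P = 3890, so P* = 389.
Plugging P* into demand: Q* = 6949 - 8(389) = 3837.

P* = 389, Q* = 3837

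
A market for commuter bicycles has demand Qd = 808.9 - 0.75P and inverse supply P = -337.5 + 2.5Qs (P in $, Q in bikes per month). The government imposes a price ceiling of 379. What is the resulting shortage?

Shortage = 238.05

Solving each curve for Q: Qs = 135 + 0.4P.
With P fixed at 379, quantity demanded is 524.65 and quantity supplied is 286.6.
Shortage = Qd - Qs = 524.65 - 286.6 = 238.05.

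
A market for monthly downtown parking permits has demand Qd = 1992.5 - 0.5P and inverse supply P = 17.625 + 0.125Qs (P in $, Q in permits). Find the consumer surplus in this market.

Consumer surplus = 3485689

In direct form, Qs = -141 + 8P.
The market clears where 1992.5 - 0.5P = -141 + 8P. Rearranging, 8.5P = 2133.5, hence P* = 251.
From the demand curve, Q* = 1992.5 - 0.5(251) = 1867.
Demand choke price (Qd = 0): P = 1992.5/0.5 = 3985. Consumer surplus = ½ × (3985 - 251) × 1867 = 3485689.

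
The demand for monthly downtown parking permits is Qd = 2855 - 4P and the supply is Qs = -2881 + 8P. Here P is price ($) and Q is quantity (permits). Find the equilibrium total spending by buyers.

Total spending by buyers = 450754

The market clears where 2855 - 4P = -2881 + 8P. Rearranging, 12P = 5736, hence P* = 478.
From the demand curve, Q* = 2855 - 4(478) = 943.
Total spending by buyers = P* × Q* = 478 × 943 = 450754.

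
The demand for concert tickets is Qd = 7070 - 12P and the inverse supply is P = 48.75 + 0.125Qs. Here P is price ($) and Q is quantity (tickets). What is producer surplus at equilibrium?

Producer surplus = 420552.25

Solving each curve for Q: Qs = -390 + 8P.
Set Qd = Qs: 7070 - 12P = -390 + 8P, so 7460 = 20P and P* = 373.
Substitute back: Q* = 7070 - 12(373) = 2594.
Supply choke price (Qs = 0): P = 48.75. Producer surplus = ½ × (373 - 48.75) × 2594 = 420552.25.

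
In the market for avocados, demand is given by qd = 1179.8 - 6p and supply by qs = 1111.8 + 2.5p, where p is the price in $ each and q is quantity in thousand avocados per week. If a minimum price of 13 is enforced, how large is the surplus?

At p = 13: qd = 1101.8 and qs = 1144.3.
Surplus = qs - qd = 1144.3 - 1101.8 = 42.5.

Surplus = 42.5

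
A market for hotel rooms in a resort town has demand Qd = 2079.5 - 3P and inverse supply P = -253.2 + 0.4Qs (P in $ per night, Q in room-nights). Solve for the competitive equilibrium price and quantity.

P* = 263, Q* = 1290.5

In direct form, Qs = 633 + 2.5P.
Equating demand and supply, 2079.5 - 3P = 633 + 2.5P gives 5.5P = 1446.5, so P* = 263.
Substitute back: Q* = 2079.5 - 3(263) = 1290.5.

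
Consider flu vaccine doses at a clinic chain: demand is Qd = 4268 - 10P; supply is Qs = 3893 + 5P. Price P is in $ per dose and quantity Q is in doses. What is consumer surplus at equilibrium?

Consumer surplus = 807216.2

At equilibrium Qd = Qs, so 4268 - 10P = 3893 + 5P; collecting terms, 375 = 15P and P* = 25.
Then Q* = 4268 - 10(25) = 4018.
Demand choke price (Qd = 0): P = 4268/10 = 426.8. Consumer surplus = ½ × (426.8 - 25) × 4018 = 807216.2.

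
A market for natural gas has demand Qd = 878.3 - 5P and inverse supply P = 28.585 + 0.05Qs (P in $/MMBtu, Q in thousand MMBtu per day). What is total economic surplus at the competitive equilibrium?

Rewriting in direct form: Qs = -571.7 + 20P.
At equilibrium Qd = Qs, so 878.3 - 5P = -571.7 + 20P; collecting terms, 1450 = 25P and P* = 58.
Then Q* = 878.3 - 5(58) = 588.3.
Demand choke price = 175.66; supply choke price = 28.585. CS = ½(175.66 - 58)(588.3) = 34609.689; PS = ½(58 - 28.585)(588.3) = 8652.42225. Total surplus = 43262.11125.

Total surplus = 43262.11125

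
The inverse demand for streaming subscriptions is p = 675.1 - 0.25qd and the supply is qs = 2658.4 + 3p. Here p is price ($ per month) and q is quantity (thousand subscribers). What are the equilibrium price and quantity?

Inverting to quantity form: qd = 2700.4 - 4p.
The market clears where 2700.4 - 4p = 2658.4 + 3p. Rearranging, 7p = 42, hence p* = 6.
Substitute back: q* = 2700.4 - 4(6) = 2676.4.

p* = 6, q* = 2676.4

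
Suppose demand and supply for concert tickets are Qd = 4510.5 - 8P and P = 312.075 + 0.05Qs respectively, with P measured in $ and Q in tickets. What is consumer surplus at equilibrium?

Consumer surplus = 129330.140625

In direct form, Qs = -6241.5 + 20P.
At equilibrium Qd = Qs, so 4510.5 - 8P = -6241.5 + 20P; collecting terms, 10752 = 28P and P* = 384.
Substitute back: Q* = 4510.5 - 8(384) = 1438.5.
Demand choke price (Qd = 0): P = 4510.5/8 = 563.8125. Consumer surplus = ½ × (563.8125 - 384) × 1438.5 = 129330.140625.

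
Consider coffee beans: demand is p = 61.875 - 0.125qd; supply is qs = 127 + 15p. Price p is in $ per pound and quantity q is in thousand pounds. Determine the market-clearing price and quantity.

p* = 16, q* = 367

Inverting to quantity form: qd = 495 - 8p.
Set qd = qs: 495 - 8p = 127 + 15p, so 368 = 23p and p* = 16.
Substitute back: q* = 495 - 8(16) = 367.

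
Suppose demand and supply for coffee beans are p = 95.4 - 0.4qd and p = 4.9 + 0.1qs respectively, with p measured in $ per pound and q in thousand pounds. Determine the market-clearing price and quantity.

p* = 23, q* = 181

Inverting to quantity form: qd = 238.5 - 2.5p and qs = -49 + 10p.
Set qd = qs: 238.5 - 2.5p = -49 + 10p, so 287.5 = 12.5p and p* = 23.
Substitute back: q* = 238.5 - 2.5(23) = 181.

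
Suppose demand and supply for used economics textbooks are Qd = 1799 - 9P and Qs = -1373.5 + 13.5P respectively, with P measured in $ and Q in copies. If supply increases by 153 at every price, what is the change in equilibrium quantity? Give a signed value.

At equilibrium Qd = Qs, so 1799 - 9P = -1373.5 + 13.5P; collecting terms, 3172.5 = 22.5P and P* = 141.
Then Q* = 1799 - 9(141) = 530.
After the shift, supply is Qs = -1220.5 + 13.5P.
Re-solving, 22.5P = 3019.5 gives P = 134.2 and Q = 591.2.
ΔQ = 591.2 - 530 = 61.2.

ΔQ = 61.2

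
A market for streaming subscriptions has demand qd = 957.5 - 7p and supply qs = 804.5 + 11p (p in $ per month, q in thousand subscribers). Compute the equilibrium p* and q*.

p* = 8.5, q* = 898

Set qd = qs: 957.5 - 7p = 804.5 + 11p, so 153 = 18p and p* = 8.5.
From the demand curve, q* = 957.5 - 7(8.5) = 898.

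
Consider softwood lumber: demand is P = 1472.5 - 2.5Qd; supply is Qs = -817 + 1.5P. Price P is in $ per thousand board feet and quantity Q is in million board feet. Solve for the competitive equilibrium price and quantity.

In direct form, Qd = 589 - 0.4P.
Equating demand and supply, 589 - 0.4P = -817 + 1.5P gives 1.9P = 1406, so P* = 740.
Then Q* = 589 - 0.4(740) = 293.

P* = 740, Q* = 293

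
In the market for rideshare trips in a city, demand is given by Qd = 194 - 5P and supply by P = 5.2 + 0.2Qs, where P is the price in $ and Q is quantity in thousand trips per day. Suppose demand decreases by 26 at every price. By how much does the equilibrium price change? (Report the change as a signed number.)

ΔP = -2.6

Solving each curve for Q: Qs = -26 + 5P.
Equating demand and supply, 194 - 5P = -26 + 5P gives 10P = 220, so P* = 22.
Substitute back: Q* = 194 - 5(22) = 84.
After the shift, demand is Qd = 168 - 5P.
Re-solving, 10P = 194 gives P = 19.4 and Q = 71.
ΔP = 19.4 - 22 = -2.6.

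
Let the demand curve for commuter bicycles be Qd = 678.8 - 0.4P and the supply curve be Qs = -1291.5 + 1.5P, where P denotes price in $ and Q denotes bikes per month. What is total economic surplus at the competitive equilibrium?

Total surplus = 110352

At equilibrium Qd = Qs, so 678.8 - 0.4P = -1291.5 + 1.5P; collecting terms, 1970.3 = 1.9P and P* = 1037.
Then Q* = 678.8 - 0.4(1037) = 264.
Demand choke price = 1697; supply choke price = 861. CS = ½(1697 - 1037)(264) = 87120; PS = ½(1037 - 861)(264) = 23232. Total surplus = 110352.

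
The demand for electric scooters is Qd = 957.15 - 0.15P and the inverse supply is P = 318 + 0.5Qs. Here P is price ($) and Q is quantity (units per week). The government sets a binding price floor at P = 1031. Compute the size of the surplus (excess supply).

Surplus = 623.5

Rewriting in direct form: Qs = -636 + 2P.
With P fixed at 1031, quantity demanded is 802.5 and quantity supplied is 1426.
Surplus = Qs - Qd = 1426 - 802.5 = 623.5.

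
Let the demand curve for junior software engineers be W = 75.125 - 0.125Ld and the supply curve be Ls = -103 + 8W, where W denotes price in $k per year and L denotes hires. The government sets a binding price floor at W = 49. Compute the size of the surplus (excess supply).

Inverting to quantity form: Ld = 601 - 8W.
With W fixed at 49, quantity demanded is 209 and quantity supplied is 289.
Surplus = Ls - Ld = 289 - 209 = 80.

Surplus = 80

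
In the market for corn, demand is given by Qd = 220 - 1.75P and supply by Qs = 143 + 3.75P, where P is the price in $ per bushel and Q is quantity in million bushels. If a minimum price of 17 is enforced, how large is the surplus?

Evaluating both curves at the floor price 17 gives Qd = 190.25, Qs = 206.75.
Surplus = Qs - Qd = 206.75 - 190.25 = 16.5.

Surplus = 16.5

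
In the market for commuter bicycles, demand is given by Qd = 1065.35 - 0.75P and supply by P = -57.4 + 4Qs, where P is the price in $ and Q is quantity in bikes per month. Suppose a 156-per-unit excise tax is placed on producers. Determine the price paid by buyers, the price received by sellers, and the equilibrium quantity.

Solving each curve for Q: Qs = 14.35 + 0.25P.
The tax drives a wedge P_b - P_s = 156. Substituting P_s = P_b - 156 into supply: Qs = -24.65 + 0.25P_b.
Market clearing requires 1065.35 - 0.75P_b = -24.65 + 0.25P_b; hence 1090 = P_b and P_b = 1090.
Then P_s = 1090 - 156 = 934 and Q = 1065.35 - 0.75(1090) = 247.85.

P_b = 1090, P_s = 934, Q = 247.85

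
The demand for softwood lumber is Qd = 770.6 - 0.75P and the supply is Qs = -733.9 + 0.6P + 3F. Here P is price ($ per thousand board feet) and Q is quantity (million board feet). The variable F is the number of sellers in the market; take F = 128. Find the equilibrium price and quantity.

P* = 830, Q* = 148.1

With F = 128, supply is Qs = -349.9 + 0.6P.
At equilibrium Qd = Qs, so 770.6 - 0.75P = -349.9 + 0.6P; collecting terms, 1120.5 = 1.35P and P* = 830.
Plugging P* into demand: Q* = 770.6 - 0.75(830) = 148.1.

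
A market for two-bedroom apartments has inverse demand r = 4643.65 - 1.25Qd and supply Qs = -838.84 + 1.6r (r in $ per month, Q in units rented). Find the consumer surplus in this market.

Consumer surplus = 3016755.625

Solving each curve for Q: Qd = 3714.92 - 0.8r.
Set Qd = Qs: 3714.92 - 0.8r = -838.84 + 1.6r, so 4553.76 = 2.4r and r* = 1897.4.
From the demand curve, Q* = 3714.92 - 0.8(1897.4) = 2197.
Demand choke price (Qd = 0): r = 3714.92/0.8 = 4643.65. Consumer surplus = ½ × (4643.65 - 1897.4) × 2197 = 3016755.625.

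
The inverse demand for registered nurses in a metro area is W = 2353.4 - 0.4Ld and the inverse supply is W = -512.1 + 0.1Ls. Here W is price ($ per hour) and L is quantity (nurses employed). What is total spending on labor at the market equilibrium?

Total spending on labor = 349591

Inverting to quantity form: Ld = 5883.5 - 2.5W and Ls = 5121 + 10W.
The market clears where 5883.5 - 2.5W = 5121 + 10W. Rearranging, 12.5W = 762.5, hence W* = 61.
Substitute back: L* = 5883.5 - 2.5(61) = 5731.
Total spending on labor = W* × L* = 61 × 5731 = 349591.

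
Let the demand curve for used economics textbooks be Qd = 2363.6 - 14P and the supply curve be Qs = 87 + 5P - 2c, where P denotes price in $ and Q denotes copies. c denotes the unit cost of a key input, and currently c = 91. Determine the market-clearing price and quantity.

With c = 91, supply is Qs = -95 + 5P.
The market clears where 2363.6 - 14P = -95 + 5P. Rearranging, 19P = 2458.6, hence P* = 129.4.
Then Q* = 2363.6 - 14(129.4) = 552.

P* = 129.4, Q* = 552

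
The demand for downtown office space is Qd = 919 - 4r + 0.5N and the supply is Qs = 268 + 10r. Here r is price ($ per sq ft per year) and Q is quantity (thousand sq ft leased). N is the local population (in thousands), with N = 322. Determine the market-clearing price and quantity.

With N = 322, demand is Qd = 1080 - 4r.
Equating demand and supply, 1080 - 4r = 268 + 10r gives 14r = 812, so r* = 58.
From the demand curve, Q* = 1080 - 4(58) = 848.

r* = 58, Q* = 848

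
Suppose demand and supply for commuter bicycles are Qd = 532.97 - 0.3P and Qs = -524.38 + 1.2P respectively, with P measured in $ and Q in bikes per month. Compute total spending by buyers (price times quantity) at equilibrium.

At equilibrium Qd = Qs, so 532.97 - 0.3P = -524.38 + 1.2P; collecting terms, 1057.35 = 1.5P and P* = 704.9.
Then Q* = 532.97 - 0.3(704.9) = 321.5.
Total spending by buyers = P* × Q* = 704.9 × 321.5 = 226625.35.

Total spending by buyers = 226625.35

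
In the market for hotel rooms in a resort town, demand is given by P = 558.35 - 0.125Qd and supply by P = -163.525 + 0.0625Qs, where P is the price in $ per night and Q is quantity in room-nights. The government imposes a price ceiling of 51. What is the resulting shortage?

Rewriting in direct form: Qd = 4466.8 - 8P and Qs = 2616.4 + 16P.
Evaluating both curves at the ceiling price 51 gives Qd = 4058.8, Qs = 3432.4.
Shortage = Qd - Qs = 4058.8 - 3432.4 = 626.4.

Shortage = 626.4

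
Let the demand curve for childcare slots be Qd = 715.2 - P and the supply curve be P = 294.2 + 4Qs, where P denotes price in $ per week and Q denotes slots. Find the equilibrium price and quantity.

Solving each curve for Q: Qs = -73.55 + 0.25P.
Equating demand and supply, 715.2 - P = -73.55 + 0.25P gives 1.25P = 788.75, so P* = 631.
From the demand curve, Q* = 715.2 - 631 = 84.2.

P* = 631, Q* = 84.2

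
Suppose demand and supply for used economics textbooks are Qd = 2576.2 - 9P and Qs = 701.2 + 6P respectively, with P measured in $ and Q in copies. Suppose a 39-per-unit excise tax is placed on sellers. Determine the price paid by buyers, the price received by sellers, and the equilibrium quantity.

The tax drives a wedge P_b - P_s = 39. Substituting P_s = P_b - 39 into supply: Qs = 467.2 + 6P_b.
Set Qd = Qs: 2576.2 - 9P_b = 467.2 + 6P_b, so 2109 = 15P_b and P_b = 140.6.
Then P_s = 140.6 - 39 = 101.6 and Q = 2576.2 - 9(140.6) = 1310.8.

P_b = 140.6, P_s = 101.6, Q = 1310.8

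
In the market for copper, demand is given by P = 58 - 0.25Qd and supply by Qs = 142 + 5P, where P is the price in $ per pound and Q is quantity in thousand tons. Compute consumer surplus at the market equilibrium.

Rewriting in direct form: Qd = 232 - 4P.
Equating demand and supply, 232 - 4P = 142 + 5P gives 9P = 90, so P* = 10.
Plugging P* into demand: Q* = 232 - 4(10) = 192.
Demand choke price (Qd = 0): P = 232/4 = 58. Consumer surplus = ½ × (58 - 10) × 192 = 4608.

Consumer surplus = 4608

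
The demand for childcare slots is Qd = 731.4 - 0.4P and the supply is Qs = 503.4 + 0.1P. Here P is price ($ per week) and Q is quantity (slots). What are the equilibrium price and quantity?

Set Qd = Qs: 731.4 - 0.4P = 503.4 + 0.1P, so 228 = 0.5P and P* = 456.
Plugging P* into demand: Q* = 731.4 - 0.4(456) = 549.

P* = 456, Q* = 549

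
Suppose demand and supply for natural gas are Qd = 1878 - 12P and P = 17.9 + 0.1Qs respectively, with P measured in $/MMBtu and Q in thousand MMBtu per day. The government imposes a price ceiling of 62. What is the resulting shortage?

Shortage = 693

Solving each curve for Q: Qs = -179 + 10P.
Evaluating both curves at the ceiling price 62 gives Qd = 1134, Qs = 441.
Shortage = Qd - Qs = 1134 - 441 = 693.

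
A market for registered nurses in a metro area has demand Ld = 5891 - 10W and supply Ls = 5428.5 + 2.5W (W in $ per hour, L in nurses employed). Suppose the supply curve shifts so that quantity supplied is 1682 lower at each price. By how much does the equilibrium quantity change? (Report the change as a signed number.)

ΔL = -1345.6

The market clears where 5891 - 10W = 5428.5 + 2.5W. Rearranging, 12.5W = 462.5, hence W* = 37.
Plugging W* into demand: L* = 5891 - 10(37) = 5521.
After the shift, supply is Ls = 3746.5 + 2.5W.
New equilibrium: 2144.5 = 12.5W, so W = 171.56 and L = 4175.4.
ΔL = 4175.4 - 5521 = -1345.6.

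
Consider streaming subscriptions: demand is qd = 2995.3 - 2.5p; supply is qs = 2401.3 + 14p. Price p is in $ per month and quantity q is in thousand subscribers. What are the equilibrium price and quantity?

Set qd = qs: 2995.3 - 2.5p = 2401.3 + 14p, so 594 = 16.5p and p* = 36.
Then q* = 2995.3 - 2.5(36) = 2905.3.

p* = 36, q* = 2905.3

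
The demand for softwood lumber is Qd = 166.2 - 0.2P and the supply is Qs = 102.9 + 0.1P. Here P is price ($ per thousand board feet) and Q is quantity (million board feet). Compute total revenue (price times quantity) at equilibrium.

Equating demand and supply, 166.2 - 0.2P = 102.9 + 0.1P gives 0.3P = 63.3, so P* = 211.
Plugging P* into demand: Q* = 166.2 - 0.2(211) = 124.
Total revenue = P* × Q* = 211 × 124 = 26164.

Total revenue = 26164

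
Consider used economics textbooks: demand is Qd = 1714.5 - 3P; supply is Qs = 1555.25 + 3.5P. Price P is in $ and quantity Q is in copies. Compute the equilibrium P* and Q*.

P* = 24.5, Q* = 1641

Equating demand and supply, 1714.5 - 3P = 1555.25 + 3.5P gives 6.5P = 159.25, so P* = 24.5.
Substitute back: Q* = 1714.5 - 3(24.5) = 1641.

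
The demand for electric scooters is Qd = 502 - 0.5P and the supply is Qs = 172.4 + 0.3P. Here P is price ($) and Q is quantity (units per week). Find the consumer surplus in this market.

Consumer surplus = 87616

At equilibrium Qd = Qs, so 502 - 0.5P = 172.4 + 0.3P; collecting terms, 329.6 = 0.8P and P* = 412.
Substitute back: Q* = 502 - 0.5(412) = 296.
Demand choke price (Qd = 0): P = 502/0.5 = 1004. Consumer surplus = ½ × (1004 - 412) × 296 = 87616.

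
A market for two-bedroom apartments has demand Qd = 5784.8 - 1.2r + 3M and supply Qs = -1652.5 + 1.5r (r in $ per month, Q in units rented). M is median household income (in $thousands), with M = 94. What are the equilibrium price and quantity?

r* = 2859, Q* = 2636

With M = 94, demand is Qd = 6066.8 - 1.2r.
Equating demand and supply, 6066.8 - 1.2r = -1652.5 + 1.5r gives 2.7r = 7719.3, so r* = 2859.
Plugging r* into demand: Q* = 6066.8 - 1.2(2859) = 2636.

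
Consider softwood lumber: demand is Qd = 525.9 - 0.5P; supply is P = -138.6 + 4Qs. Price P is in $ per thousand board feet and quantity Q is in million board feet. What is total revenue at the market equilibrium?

Rewriting in direct form: Qs = 34.65 + 0.25P.
Equating demand and supply, 525.9 - 0.5P = 34.65 + 0.25P gives 0.75P = 491.25, so P* = 655.
Plugging P* into demand: Q* = 525.9 - 0.5(655) = 198.4.
Total revenue = P* × Q* = 655 × 198.4 = 129952.

Total revenue = 129952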